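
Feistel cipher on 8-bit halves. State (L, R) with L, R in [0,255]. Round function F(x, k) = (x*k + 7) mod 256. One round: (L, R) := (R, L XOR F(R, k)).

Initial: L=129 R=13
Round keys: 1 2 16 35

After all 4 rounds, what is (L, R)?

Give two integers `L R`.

Round 1 (k=1): L=13 R=149
Round 2 (k=2): L=149 R=60
Round 3 (k=16): L=60 R=82
Round 4 (k=35): L=82 R=1

Answer: 82 1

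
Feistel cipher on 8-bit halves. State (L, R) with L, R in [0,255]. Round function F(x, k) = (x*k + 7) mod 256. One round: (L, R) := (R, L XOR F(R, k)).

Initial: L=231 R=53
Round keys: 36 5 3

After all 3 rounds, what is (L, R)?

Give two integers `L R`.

Answer: 38 229

Derivation:
Round 1 (k=36): L=53 R=156
Round 2 (k=5): L=156 R=38
Round 3 (k=3): L=38 R=229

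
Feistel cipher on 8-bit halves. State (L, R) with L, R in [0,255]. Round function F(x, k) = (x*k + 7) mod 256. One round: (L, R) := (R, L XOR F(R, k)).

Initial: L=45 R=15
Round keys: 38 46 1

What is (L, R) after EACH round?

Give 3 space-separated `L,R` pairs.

Round 1 (k=38): L=15 R=108
Round 2 (k=46): L=108 R=96
Round 3 (k=1): L=96 R=11

Answer: 15,108 108,96 96,11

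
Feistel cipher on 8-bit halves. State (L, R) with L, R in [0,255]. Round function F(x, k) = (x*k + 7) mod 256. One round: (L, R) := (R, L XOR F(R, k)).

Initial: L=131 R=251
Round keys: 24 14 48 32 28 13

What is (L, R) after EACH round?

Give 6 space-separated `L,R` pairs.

Answer: 251,12 12,84 84,203 203,51 51,80 80,36

Derivation:
Round 1 (k=24): L=251 R=12
Round 2 (k=14): L=12 R=84
Round 3 (k=48): L=84 R=203
Round 4 (k=32): L=203 R=51
Round 5 (k=28): L=51 R=80
Round 6 (k=13): L=80 R=36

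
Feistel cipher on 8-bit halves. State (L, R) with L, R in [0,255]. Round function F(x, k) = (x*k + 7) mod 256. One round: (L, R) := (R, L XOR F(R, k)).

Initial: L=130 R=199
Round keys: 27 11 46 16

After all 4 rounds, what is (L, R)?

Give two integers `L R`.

Round 1 (k=27): L=199 R=134
Round 2 (k=11): L=134 R=14
Round 3 (k=46): L=14 R=13
Round 4 (k=16): L=13 R=217

Answer: 13 217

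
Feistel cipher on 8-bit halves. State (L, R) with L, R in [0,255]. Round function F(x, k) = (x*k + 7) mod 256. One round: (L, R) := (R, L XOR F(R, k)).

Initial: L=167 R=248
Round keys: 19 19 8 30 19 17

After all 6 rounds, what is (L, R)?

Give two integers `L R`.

Round 1 (k=19): L=248 R=200
Round 2 (k=19): L=200 R=39
Round 3 (k=8): L=39 R=247
Round 4 (k=30): L=247 R=222
Round 5 (k=19): L=222 R=118
Round 6 (k=17): L=118 R=3

Answer: 118 3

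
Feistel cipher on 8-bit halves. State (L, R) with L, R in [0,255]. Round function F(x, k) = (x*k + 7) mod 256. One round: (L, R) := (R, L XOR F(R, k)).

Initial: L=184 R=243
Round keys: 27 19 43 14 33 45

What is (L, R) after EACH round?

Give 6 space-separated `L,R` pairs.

Answer: 243,16 16,196 196,227 227,181 181,191 191,47

Derivation:
Round 1 (k=27): L=243 R=16
Round 2 (k=19): L=16 R=196
Round 3 (k=43): L=196 R=227
Round 4 (k=14): L=227 R=181
Round 5 (k=33): L=181 R=191
Round 6 (k=45): L=191 R=47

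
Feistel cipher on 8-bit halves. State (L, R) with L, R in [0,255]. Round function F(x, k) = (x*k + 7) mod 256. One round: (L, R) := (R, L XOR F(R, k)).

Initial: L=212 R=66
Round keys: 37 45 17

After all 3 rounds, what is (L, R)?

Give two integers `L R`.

Round 1 (k=37): L=66 R=69
Round 2 (k=45): L=69 R=106
Round 3 (k=17): L=106 R=84

Answer: 106 84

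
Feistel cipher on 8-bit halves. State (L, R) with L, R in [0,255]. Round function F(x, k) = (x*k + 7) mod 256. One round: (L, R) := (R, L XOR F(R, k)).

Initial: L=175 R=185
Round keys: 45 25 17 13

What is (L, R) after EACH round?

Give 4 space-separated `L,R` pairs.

Round 1 (k=45): L=185 R=35
Round 2 (k=25): L=35 R=203
Round 3 (k=17): L=203 R=161
Round 4 (k=13): L=161 R=255

Answer: 185,35 35,203 203,161 161,255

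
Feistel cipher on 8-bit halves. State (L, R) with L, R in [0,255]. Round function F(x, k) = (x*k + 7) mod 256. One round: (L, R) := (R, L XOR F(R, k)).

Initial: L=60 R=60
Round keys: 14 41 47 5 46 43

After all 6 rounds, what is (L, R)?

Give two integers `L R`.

Round 1 (k=14): L=60 R=115
Round 2 (k=41): L=115 R=78
Round 3 (k=47): L=78 R=42
Round 4 (k=5): L=42 R=151
Round 5 (k=46): L=151 R=3
Round 6 (k=43): L=3 R=31

Answer: 3 31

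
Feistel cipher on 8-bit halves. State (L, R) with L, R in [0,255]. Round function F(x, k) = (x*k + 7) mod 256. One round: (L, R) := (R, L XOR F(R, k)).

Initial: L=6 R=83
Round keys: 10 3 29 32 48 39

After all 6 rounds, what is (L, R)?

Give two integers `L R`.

Round 1 (k=10): L=83 R=67
Round 2 (k=3): L=67 R=131
Round 3 (k=29): L=131 R=157
Round 4 (k=32): L=157 R=36
Round 5 (k=48): L=36 R=90
Round 6 (k=39): L=90 R=153

Answer: 90 153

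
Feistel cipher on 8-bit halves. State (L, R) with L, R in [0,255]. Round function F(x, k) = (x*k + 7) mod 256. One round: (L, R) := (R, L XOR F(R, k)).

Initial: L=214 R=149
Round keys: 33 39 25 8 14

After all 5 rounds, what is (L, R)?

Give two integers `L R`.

Answer: 151 220

Derivation:
Round 1 (k=33): L=149 R=234
Round 2 (k=39): L=234 R=56
Round 3 (k=25): L=56 R=149
Round 4 (k=8): L=149 R=151
Round 5 (k=14): L=151 R=220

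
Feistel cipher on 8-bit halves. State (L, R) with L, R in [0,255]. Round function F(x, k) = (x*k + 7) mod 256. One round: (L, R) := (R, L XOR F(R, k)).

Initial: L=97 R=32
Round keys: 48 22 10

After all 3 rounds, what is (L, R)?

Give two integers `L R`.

Answer: 235 83

Derivation:
Round 1 (k=48): L=32 R=102
Round 2 (k=22): L=102 R=235
Round 3 (k=10): L=235 R=83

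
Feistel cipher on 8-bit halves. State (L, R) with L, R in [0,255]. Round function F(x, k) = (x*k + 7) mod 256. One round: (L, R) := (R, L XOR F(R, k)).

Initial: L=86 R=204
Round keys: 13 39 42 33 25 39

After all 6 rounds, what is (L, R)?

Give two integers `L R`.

Round 1 (k=13): L=204 R=53
Round 2 (k=39): L=53 R=214
Round 3 (k=42): L=214 R=22
Round 4 (k=33): L=22 R=11
Round 5 (k=25): L=11 R=12
Round 6 (k=39): L=12 R=208

Answer: 12 208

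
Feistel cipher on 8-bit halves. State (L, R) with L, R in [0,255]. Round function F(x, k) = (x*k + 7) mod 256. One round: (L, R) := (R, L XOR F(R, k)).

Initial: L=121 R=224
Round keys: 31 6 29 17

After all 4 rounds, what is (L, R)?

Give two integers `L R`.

Round 1 (k=31): L=224 R=94
Round 2 (k=6): L=94 R=219
Round 3 (k=29): L=219 R=136
Round 4 (k=17): L=136 R=212

Answer: 136 212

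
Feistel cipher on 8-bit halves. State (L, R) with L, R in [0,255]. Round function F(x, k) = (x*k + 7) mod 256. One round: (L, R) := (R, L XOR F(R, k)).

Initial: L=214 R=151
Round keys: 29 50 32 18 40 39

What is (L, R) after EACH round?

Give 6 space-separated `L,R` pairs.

Answer: 151,244 244,56 56,243 243,37 37,60 60,14

Derivation:
Round 1 (k=29): L=151 R=244
Round 2 (k=50): L=244 R=56
Round 3 (k=32): L=56 R=243
Round 4 (k=18): L=243 R=37
Round 5 (k=40): L=37 R=60
Round 6 (k=39): L=60 R=14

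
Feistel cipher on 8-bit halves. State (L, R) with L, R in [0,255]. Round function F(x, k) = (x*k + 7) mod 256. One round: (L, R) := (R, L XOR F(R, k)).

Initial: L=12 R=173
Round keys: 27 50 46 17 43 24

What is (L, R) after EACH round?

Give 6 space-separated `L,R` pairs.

Round 1 (k=27): L=173 R=74
Round 2 (k=50): L=74 R=214
Round 3 (k=46): L=214 R=49
Round 4 (k=17): L=49 R=158
Round 5 (k=43): L=158 R=160
Round 6 (k=24): L=160 R=153

Answer: 173,74 74,214 214,49 49,158 158,160 160,153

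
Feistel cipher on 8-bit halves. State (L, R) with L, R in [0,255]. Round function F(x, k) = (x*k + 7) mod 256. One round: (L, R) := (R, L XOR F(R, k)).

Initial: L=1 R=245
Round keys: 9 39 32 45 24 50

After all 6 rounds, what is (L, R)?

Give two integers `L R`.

Answer: 149 95

Derivation:
Round 1 (k=9): L=245 R=165
Round 2 (k=39): L=165 R=223
Round 3 (k=32): L=223 R=66
Round 4 (k=45): L=66 R=126
Round 5 (k=24): L=126 R=149
Round 6 (k=50): L=149 R=95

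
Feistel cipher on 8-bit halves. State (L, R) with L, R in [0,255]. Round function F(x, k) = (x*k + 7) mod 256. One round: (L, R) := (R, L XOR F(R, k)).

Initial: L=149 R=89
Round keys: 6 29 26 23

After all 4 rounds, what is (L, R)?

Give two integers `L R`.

Round 1 (k=6): L=89 R=136
Round 2 (k=29): L=136 R=54
Round 3 (k=26): L=54 R=11
Round 4 (k=23): L=11 R=50

Answer: 11 50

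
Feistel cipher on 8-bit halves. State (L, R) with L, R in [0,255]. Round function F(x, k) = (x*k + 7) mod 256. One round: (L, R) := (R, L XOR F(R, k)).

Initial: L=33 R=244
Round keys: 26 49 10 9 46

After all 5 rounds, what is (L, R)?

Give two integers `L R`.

Round 1 (k=26): L=244 R=238
Round 2 (k=49): L=238 R=97
Round 3 (k=10): L=97 R=63
Round 4 (k=9): L=63 R=95
Round 5 (k=46): L=95 R=38

Answer: 95 38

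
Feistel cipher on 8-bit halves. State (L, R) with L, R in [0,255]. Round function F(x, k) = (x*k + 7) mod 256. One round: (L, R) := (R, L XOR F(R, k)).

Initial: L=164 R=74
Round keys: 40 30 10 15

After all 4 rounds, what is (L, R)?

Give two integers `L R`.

Answer: 198 234

Derivation:
Round 1 (k=40): L=74 R=51
Round 2 (k=30): L=51 R=75
Round 3 (k=10): L=75 R=198
Round 4 (k=15): L=198 R=234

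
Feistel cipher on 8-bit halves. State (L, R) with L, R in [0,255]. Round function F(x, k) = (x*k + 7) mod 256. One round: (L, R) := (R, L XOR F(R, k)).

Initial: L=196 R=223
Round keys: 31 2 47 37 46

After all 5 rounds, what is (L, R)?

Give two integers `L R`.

Answer: 222 224

Derivation:
Round 1 (k=31): L=223 R=204
Round 2 (k=2): L=204 R=64
Round 3 (k=47): L=64 R=11
Round 4 (k=37): L=11 R=222
Round 5 (k=46): L=222 R=224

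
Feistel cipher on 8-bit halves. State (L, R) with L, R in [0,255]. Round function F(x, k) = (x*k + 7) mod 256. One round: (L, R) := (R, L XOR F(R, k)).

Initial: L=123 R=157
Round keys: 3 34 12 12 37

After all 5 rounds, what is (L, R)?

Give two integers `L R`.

Round 1 (k=3): L=157 R=165
Round 2 (k=34): L=165 R=108
Round 3 (k=12): L=108 R=178
Round 4 (k=12): L=178 R=51
Round 5 (k=37): L=51 R=212

Answer: 51 212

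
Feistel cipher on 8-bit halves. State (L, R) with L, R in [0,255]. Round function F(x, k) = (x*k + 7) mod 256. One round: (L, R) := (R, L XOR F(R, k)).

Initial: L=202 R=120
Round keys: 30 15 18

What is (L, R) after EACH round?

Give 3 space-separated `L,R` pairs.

Round 1 (k=30): L=120 R=221
Round 2 (k=15): L=221 R=130
Round 3 (k=18): L=130 R=246

Answer: 120,221 221,130 130,246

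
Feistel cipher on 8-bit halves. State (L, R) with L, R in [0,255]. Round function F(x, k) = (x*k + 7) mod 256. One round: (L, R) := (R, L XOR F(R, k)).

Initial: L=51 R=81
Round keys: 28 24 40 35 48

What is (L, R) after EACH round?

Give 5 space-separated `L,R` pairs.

Round 1 (k=28): L=81 R=208
Round 2 (k=24): L=208 R=214
Round 3 (k=40): L=214 R=167
Round 4 (k=35): L=167 R=10
Round 5 (k=48): L=10 R=64

Answer: 81,208 208,214 214,167 167,10 10,64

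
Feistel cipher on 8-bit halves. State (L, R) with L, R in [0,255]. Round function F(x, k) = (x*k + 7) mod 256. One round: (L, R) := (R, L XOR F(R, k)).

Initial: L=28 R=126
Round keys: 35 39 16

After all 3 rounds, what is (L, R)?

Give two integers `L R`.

Round 1 (k=35): L=126 R=93
Round 2 (k=39): L=93 R=76
Round 3 (k=16): L=76 R=154

Answer: 76 154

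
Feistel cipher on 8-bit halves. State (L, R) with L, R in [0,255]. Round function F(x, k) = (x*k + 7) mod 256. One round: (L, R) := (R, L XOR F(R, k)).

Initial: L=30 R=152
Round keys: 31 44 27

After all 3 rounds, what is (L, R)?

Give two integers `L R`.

Round 1 (k=31): L=152 R=113
Round 2 (k=44): L=113 R=235
Round 3 (k=27): L=235 R=161

Answer: 235 161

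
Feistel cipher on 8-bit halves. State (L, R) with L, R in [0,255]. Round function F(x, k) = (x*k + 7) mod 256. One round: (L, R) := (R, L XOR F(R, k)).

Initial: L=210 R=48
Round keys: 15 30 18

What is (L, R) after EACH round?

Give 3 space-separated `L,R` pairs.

Round 1 (k=15): L=48 R=5
Round 2 (k=30): L=5 R=173
Round 3 (k=18): L=173 R=52

Answer: 48,5 5,173 173,52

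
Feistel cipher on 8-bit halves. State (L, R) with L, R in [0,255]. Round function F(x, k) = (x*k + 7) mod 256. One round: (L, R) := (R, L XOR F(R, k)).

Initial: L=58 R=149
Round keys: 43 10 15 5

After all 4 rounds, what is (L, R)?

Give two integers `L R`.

Answer: 57 190

Derivation:
Round 1 (k=43): L=149 R=52
Round 2 (k=10): L=52 R=154
Round 3 (k=15): L=154 R=57
Round 4 (k=5): L=57 R=190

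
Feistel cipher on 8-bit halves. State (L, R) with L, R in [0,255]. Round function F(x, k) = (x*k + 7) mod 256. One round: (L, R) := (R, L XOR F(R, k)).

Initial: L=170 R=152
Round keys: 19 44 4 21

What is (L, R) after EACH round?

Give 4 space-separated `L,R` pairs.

Answer: 152,229 229,251 251,22 22,46

Derivation:
Round 1 (k=19): L=152 R=229
Round 2 (k=44): L=229 R=251
Round 3 (k=4): L=251 R=22
Round 4 (k=21): L=22 R=46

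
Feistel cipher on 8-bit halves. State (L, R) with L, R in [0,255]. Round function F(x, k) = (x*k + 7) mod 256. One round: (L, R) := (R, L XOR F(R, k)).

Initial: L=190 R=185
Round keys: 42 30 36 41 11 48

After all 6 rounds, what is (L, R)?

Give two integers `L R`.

Answer: 116 8

Derivation:
Round 1 (k=42): L=185 R=223
Round 2 (k=30): L=223 R=144
Round 3 (k=36): L=144 R=152
Round 4 (k=41): L=152 R=207
Round 5 (k=11): L=207 R=116
Round 6 (k=48): L=116 R=8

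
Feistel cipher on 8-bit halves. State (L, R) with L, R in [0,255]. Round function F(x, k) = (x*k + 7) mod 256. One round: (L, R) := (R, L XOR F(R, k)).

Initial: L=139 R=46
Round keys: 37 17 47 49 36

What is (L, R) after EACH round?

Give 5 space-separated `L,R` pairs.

Round 1 (k=37): L=46 R=38
Round 2 (k=17): L=38 R=163
Round 3 (k=47): L=163 R=210
Round 4 (k=49): L=210 R=154
Round 5 (k=36): L=154 R=125

Answer: 46,38 38,163 163,210 210,154 154,125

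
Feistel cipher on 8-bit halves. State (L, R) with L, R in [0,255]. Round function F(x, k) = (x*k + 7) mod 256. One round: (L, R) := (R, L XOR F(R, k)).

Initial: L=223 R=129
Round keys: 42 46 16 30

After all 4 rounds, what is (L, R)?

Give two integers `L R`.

Round 1 (k=42): L=129 R=238
Round 2 (k=46): L=238 R=74
Round 3 (k=16): L=74 R=73
Round 4 (k=30): L=73 R=223

Answer: 73 223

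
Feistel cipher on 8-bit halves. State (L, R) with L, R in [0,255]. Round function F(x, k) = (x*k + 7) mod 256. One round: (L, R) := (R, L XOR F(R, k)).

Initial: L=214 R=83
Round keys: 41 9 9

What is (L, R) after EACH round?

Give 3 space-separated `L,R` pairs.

Answer: 83,132 132,248 248,59

Derivation:
Round 1 (k=41): L=83 R=132
Round 2 (k=9): L=132 R=248
Round 3 (k=9): L=248 R=59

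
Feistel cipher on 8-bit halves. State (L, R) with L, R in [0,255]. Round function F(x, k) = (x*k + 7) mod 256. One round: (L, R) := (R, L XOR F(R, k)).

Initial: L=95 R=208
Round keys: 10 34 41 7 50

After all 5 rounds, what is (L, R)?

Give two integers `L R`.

Answer: 158 221

Derivation:
Round 1 (k=10): L=208 R=120
Round 2 (k=34): L=120 R=39
Round 3 (k=41): L=39 R=62
Round 4 (k=7): L=62 R=158
Round 5 (k=50): L=158 R=221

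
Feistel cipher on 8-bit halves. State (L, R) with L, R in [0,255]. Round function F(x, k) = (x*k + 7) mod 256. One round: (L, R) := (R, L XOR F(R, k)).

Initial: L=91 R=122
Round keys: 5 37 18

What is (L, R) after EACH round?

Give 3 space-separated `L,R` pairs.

Round 1 (k=5): L=122 R=50
Round 2 (k=37): L=50 R=59
Round 3 (k=18): L=59 R=31

Answer: 122,50 50,59 59,31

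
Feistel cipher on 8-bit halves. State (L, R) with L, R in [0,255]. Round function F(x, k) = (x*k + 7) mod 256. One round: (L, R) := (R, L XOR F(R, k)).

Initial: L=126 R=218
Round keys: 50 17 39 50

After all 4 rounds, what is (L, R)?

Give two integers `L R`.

Answer: 244 73

Derivation:
Round 1 (k=50): L=218 R=229
Round 2 (k=17): L=229 R=230
Round 3 (k=39): L=230 R=244
Round 4 (k=50): L=244 R=73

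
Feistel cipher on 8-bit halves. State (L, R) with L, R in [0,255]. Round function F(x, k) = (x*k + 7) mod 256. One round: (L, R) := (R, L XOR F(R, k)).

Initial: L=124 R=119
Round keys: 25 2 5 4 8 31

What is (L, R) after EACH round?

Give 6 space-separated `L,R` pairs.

Answer: 119,218 218,204 204,217 217,167 167,230 230,70

Derivation:
Round 1 (k=25): L=119 R=218
Round 2 (k=2): L=218 R=204
Round 3 (k=5): L=204 R=217
Round 4 (k=4): L=217 R=167
Round 5 (k=8): L=167 R=230
Round 6 (k=31): L=230 R=70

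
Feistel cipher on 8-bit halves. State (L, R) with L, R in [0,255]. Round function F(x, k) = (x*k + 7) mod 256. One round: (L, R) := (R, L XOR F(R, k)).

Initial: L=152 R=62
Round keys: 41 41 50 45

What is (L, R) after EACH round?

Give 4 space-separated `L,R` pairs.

Answer: 62,109 109,66 66,134 134,215

Derivation:
Round 1 (k=41): L=62 R=109
Round 2 (k=41): L=109 R=66
Round 3 (k=50): L=66 R=134
Round 4 (k=45): L=134 R=215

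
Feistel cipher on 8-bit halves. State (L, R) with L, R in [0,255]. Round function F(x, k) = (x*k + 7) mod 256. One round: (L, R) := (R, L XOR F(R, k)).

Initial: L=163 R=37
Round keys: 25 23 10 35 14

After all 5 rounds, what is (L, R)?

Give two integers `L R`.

Round 1 (k=25): L=37 R=7
Round 2 (k=23): L=7 R=141
Round 3 (k=10): L=141 R=142
Round 4 (k=35): L=142 R=252
Round 5 (k=14): L=252 R=65

Answer: 252 65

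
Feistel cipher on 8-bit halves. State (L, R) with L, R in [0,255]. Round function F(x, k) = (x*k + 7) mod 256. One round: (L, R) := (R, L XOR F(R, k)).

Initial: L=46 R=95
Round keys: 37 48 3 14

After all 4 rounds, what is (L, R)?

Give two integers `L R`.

Round 1 (k=37): L=95 R=236
Round 2 (k=48): L=236 R=24
Round 3 (k=3): L=24 R=163
Round 4 (k=14): L=163 R=233

Answer: 163 233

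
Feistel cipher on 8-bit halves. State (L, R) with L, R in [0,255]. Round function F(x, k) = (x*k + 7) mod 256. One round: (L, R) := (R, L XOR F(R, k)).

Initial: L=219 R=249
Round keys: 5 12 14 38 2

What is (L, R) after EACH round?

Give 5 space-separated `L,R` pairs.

Answer: 249,63 63,2 2,28 28,45 45,125

Derivation:
Round 1 (k=5): L=249 R=63
Round 2 (k=12): L=63 R=2
Round 3 (k=14): L=2 R=28
Round 4 (k=38): L=28 R=45
Round 5 (k=2): L=45 R=125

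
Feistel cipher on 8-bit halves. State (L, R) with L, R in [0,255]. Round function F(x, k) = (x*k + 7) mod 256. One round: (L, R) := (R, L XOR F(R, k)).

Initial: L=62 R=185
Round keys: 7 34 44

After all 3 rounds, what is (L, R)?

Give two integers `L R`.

Round 1 (k=7): L=185 R=40
Round 2 (k=34): L=40 R=238
Round 3 (k=44): L=238 R=199

Answer: 238 199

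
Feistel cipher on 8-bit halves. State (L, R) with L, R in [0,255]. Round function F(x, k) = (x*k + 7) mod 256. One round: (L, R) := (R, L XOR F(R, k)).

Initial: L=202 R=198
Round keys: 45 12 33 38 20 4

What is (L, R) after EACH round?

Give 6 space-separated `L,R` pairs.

Round 1 (k=45): L=198 R=31
Round 2 (k=12): L=31 R=189
Round 3 (k=33): L=189 R=123
Round 4 (k=38): L=123 R=244
Round 5 (k=20): L=244 R=108
Round 6 (k=4): L=108 R=67

Answer: 198,31 31,189 189,123 123,244 244,108 108,67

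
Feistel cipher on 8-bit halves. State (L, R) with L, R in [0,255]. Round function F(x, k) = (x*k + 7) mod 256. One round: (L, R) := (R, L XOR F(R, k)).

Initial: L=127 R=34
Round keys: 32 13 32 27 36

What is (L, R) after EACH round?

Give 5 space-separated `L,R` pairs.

Round 1 (k=32): L=34 R=56
Round 2 (k=13): L=56 R=253
Round 3 (k=32): L=253 R=159
Round 4 (k=27): L=159 R=49
Round 5 (k=36): L=49 R=116

Answer: 34,56 56,253 253,159 159,49 49,116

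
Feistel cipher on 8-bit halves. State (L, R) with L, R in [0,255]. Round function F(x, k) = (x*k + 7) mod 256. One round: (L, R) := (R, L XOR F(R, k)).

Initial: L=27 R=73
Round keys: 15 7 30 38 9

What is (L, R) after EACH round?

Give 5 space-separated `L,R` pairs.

Round 1 (k=15): L=73 R=85
Round 2 (k=7): L=85 R=19
Round 3 (k=30): L=19 R=20
Round 4 (k=38): L=20 R=236
Round 5 (k=9): L=236 R=71

Answer: 73,85 85,19 19,20 20,236 236,71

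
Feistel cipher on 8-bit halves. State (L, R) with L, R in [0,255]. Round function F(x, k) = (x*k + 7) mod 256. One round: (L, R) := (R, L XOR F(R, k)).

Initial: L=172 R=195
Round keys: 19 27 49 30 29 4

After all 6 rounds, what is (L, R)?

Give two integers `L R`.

Round 1 (k=19): L=195 R=44
Round 2 (k=27): L=44 R=104
Round 3 (k=49): L=104 R=195
Round 4 (k=30): L=195 R=137
Round 5 (k=29): L=137 R=79
Round 6 (k=4): L=79 R=202

Answer: 79 202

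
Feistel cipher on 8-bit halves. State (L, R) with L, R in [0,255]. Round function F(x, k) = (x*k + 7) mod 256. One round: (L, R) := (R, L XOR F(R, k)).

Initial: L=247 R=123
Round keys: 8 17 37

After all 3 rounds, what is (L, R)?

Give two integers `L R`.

Answer: 212 131

Derivation:
Round 1 (k=8): L=123 R=40
Round 2 (k=17): L=40 R=212
Round 3 (k=37): L=212 R=131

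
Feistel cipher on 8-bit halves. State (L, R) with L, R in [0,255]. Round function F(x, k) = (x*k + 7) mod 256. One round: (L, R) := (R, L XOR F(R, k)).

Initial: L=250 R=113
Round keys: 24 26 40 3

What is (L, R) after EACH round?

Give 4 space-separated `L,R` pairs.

Round 1 (k=24): L=113 R=101
Round 2 (k=26): L=101 R=56
Round 3 (k=40): L=56 R=162
Round 4 (k=3): L=162 R=213

Answer: 113,101 101,56 56,162 162,213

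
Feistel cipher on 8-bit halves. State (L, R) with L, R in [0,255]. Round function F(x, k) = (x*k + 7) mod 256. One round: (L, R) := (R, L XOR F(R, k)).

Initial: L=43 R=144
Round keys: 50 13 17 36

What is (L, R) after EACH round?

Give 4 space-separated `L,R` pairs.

Answer: 144,12 12,51 51,102 102,108

Derivation:
Round 1 (k=50): L=144 R=12
Round 2 (k=13): L=12 R=51
Round 3 (k=17): L=51 R=102
Round 4 (k=36): L=102 R=108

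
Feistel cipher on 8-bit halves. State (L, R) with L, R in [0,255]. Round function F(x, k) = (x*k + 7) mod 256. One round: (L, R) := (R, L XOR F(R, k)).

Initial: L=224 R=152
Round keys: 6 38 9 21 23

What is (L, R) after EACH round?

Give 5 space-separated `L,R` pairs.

Round 1 (k=6): L=152 R=119
Round 2 (k=38): L=119 R=41
Round 3 (k=9): L=41 R=15
Round 4 (k=21): L=15 R=107
Round 5 (k=23): L=107 R=171

Answer: 152,119 119,41 41,15 15,107 107,171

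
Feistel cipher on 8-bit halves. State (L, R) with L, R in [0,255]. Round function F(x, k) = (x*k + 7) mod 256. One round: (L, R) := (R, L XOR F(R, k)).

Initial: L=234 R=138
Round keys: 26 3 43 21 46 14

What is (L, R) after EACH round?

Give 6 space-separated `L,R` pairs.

Round 1 (k=26): L=138 R=225
Round 2 (k=3): L=225 R=32
Round 3 (k=43): L=32 R=134
Round 4 (k=21): L=134 R=37
Round 5 (k=46): L=37 R=43
Round 6 (k=14): L=43 R=68

Answer: 138,225 225,32 32,134 134,37 37,43 43,68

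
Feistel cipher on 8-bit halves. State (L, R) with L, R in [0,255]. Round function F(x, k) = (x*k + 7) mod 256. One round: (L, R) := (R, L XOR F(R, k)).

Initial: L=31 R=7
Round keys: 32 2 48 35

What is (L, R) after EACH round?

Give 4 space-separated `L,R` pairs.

Answer: 7,248 248,240 240,255 255,20

Derivation:
Round 1 (k=32): L=7 R=248
Round 2 (k=2): L=248 R=240
Round 3 (k=48): L=240 R=255
Round 4 (k=35): L=255 R=20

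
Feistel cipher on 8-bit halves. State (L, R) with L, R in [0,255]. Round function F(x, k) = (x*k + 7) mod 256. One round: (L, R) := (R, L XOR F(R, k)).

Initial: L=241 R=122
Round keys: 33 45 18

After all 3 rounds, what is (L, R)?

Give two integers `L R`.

Answer: 13 193

Derivation:
Round 1 (k=33): L=122 R=48
Round 2 (k=45): L=48 R=13
Round 3 (k=18): L=13 R=193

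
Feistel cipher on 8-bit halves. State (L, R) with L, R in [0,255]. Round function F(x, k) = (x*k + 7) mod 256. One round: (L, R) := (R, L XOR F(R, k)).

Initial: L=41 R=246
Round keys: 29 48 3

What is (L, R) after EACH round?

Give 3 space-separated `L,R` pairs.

Answer: 246,204 204,177 177,214

Derivation:
Round 1 (k=29): L=246 R=204
Round 2 (k=48): L=204 R=177
Round 3 (k=3): L=177 R=214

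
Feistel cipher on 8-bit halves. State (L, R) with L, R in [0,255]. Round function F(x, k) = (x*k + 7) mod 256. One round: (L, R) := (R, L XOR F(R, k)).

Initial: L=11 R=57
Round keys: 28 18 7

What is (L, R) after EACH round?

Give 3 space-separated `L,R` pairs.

Round 1 (k=28): L=57 R=72
Round 2 (k=18): L=72 R=46
Round 3 (k=7): L=46 R=1

Answer: 57,72 72,46 46,1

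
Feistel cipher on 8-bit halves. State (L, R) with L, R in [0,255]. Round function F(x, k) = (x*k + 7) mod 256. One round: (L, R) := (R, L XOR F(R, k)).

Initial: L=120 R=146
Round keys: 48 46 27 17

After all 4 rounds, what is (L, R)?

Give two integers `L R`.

Round 1 (k=48): L=146 R=31
Round 2 (k=46): L=31 R=11
Round 3 (k=27): L=11 R=47
Round 4 (k=17): L=47 R=45

Answer: 47 45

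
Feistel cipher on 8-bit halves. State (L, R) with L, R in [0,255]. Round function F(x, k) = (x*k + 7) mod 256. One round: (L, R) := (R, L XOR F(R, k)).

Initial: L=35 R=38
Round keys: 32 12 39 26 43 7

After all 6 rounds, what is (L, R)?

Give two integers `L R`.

Answer: 255 250

Derivation:
Round 1 (k=32): L=38 R=228
Round 2 (k=12): L=228 R=145
Round 3 (k=39): L=145 R=250
Round 4 (k=26): L=250 R=250
Round 5 (k=43): L=250 R=255
Round 6 (k=7): L=255 R=250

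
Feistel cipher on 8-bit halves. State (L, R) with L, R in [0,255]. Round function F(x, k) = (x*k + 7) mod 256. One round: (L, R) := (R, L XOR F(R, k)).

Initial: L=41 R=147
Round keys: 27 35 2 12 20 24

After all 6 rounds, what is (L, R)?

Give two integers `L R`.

Round 1 (k=27): L=147 R=161
Round 2 (k=35): L=161 R=153
Round 3 (k=2): L=153 R=152
Round 4 (k=12): L=152 R=190
Round 5 (k=20): L=190 R=71
Round 6 (k=24): L=71 R=17

Answer: 71 17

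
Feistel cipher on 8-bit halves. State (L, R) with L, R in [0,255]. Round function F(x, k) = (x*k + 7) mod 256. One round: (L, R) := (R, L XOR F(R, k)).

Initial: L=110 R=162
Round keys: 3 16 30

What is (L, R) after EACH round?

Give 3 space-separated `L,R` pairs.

Round 1 (k=3): L=162 R=131
Round 2 (k=16): L=131 R=149
Round 3 (k=30): L=149 R=254

Answer: 162,131 131,149 149,254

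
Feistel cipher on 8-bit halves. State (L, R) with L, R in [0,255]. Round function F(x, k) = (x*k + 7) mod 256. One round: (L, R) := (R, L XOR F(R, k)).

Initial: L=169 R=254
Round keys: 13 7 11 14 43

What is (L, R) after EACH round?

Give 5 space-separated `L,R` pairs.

Answer: 254,68 68,29 29,2 2,62 62,115

Derivation:
Round 1 (k=13): L=254 R=68
Round 2 (k=7): L=68 R=29
Round 3 (k=11): L=29 R=2
Round 4 (k=14): L=2 R=62
Round 5 (k=43): L=62 R=115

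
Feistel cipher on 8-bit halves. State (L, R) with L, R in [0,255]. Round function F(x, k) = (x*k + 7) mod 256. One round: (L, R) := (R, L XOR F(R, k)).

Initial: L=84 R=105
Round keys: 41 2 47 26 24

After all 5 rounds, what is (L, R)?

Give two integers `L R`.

Round 1 (k=41): L=105 R=140
Round 2 (k=2): L=140 R=118
Round 3 (k=47): L=118 R=61
Round 4 (k=26): L=61 R=79
Round 5 (k=24): L=79 R=82

Answer: 79 82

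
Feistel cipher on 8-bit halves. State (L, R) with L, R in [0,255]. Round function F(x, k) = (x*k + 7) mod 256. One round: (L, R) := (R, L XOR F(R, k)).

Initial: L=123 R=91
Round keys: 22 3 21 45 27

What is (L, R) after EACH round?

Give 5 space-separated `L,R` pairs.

Answer: 91,162 162,182 182,87 87,228 228,68

Derivation:
Round 1 (k=22): L=91 R=162
Round 2 (k=3): L=162 R=182
Round 3 (k=21): L=182 R=87
Round 4 (k=45): L=87 R=228
Round 5 (k=27): L=228 R=68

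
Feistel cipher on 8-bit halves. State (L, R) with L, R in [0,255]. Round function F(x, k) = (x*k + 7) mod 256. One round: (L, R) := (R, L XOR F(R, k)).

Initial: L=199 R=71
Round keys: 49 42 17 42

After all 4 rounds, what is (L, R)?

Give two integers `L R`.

Round 1 (k=49): L=71 R=89
Round 2 (k=42): L=89 R=230
Round 3 (k=17): L=230 R=20
Round 4 (k=42): L=20 R=169

Answer: 20 169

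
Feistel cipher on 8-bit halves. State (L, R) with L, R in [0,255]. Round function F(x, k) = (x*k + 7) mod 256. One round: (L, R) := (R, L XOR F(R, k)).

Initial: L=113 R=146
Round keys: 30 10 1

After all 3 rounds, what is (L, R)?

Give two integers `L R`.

Round 1 (k=30): L=146 R=82
Round 2 (k=10): L=82 R=169
Round 3 (k=1): L=169 R=226

Answer: 169 226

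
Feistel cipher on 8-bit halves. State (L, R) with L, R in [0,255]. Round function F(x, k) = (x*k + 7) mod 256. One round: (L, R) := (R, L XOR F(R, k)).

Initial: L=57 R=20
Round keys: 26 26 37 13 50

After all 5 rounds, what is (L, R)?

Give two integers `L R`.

Round 1 (k=26): L=20 R=54
Round 2 (k=26): L=54 R=151
Round 3 (k=37): L=151 R=236
Round 4 (k=13): L=236 R=148
Round 5 (k=50): L=148 R=3

Answer: 148 3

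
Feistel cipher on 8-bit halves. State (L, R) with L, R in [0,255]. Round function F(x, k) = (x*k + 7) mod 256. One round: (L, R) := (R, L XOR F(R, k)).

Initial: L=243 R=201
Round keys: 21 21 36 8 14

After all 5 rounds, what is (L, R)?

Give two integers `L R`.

Answer: 36 251

Derivation:
Round 1 (k=21): L=201 R=119
Round 2 (k=21): L=119 R=3
Round 3 (k=36): L=3 R=4
Round 4 (k=8): L=4 R=36
Round 5 (k=14): L=36 R=251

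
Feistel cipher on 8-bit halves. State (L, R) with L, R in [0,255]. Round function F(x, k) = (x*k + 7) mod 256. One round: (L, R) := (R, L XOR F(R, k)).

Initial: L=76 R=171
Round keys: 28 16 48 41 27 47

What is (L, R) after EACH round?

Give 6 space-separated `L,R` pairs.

Round 1 (k=28): L=171 R=247
Round 2 (k=16): L=247 R=220
Round 3 (k=48): L=220 R=176
Round 4 (k=41): L=176 R=235
Round 5 (k=27): L=235 R=96
Round 6 (k=47): L=96 R=76

Answer: 171,247 247,220 220,176 176,235 235,96 96,76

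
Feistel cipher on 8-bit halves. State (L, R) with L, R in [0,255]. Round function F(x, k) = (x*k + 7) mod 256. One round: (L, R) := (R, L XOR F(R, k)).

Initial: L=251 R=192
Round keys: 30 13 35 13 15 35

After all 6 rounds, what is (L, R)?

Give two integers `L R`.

Round 1 (k=30): L=192 R=124
Round 2 (k=13): L=124 R=147
Round 3 (k=35): L=147 R=92
Round 4 (k=13): L=92 R=32
Round 5 (k=15): L=32 R=187
Round 6 (k=35): L=187 R=184

Answer: 187 184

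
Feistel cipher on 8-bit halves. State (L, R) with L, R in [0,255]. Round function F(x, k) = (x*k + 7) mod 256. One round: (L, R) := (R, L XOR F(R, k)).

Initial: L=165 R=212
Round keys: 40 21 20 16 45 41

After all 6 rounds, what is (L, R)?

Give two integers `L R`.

Answer: 248 77

Derivation:
Round 1 (k=40): L=212 R=130
Round 2 (k=21): L=130 R=101
Round 3 (k=20): L=101 R=105
Round 4 (k=16): L=105 R=242
Round 5 (k=45): L=242 R=248
Round 6 (k=41): L=248 R=77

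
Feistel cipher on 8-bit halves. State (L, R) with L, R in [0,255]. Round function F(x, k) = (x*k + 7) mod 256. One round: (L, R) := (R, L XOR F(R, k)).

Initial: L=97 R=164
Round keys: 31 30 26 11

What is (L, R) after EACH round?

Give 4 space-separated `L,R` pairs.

Round 1 (k=31): L=164 R=130
Round 2 (k=30): L=130 R=231
Round 3 (k=26): L=231 R=255
Round 4 (k=11): L=255 R=27

Answer: 164,130 130,231 231,255 255,27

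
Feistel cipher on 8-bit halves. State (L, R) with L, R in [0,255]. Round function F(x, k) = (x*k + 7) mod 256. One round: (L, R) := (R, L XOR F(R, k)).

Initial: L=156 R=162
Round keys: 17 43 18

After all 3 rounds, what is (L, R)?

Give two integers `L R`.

Answer: 236 202

Derivation:
Round 1 (k=17): L=162 R=85
Round 2 (k=43): L=85 R=236
Round 3 (k=18): L=236 R=202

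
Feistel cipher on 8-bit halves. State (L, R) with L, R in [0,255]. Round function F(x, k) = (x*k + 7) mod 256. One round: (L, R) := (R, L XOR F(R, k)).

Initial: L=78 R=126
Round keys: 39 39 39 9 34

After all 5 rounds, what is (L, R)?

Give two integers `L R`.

Answer: 91 75

Derivation:
Round 1 (k=39): L=126 R=119
Round 2 (k=39): L=119 R=86
Round 3 (k=39): L=86 R=86
Round 4 (k=9): L=86 R=91
Round 5 (k=34): L=91 R=75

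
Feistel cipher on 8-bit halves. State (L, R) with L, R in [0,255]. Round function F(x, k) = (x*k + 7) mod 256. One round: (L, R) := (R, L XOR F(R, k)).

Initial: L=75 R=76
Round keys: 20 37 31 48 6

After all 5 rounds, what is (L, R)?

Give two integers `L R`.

Round 1 (k=20): L=76 R=188
Round 2 (k=37): L=188 R=127
Round 3 (k=31): L=127 R=212
Round 4 (k=48): L=212 R=184
Round 5 (k=6): L=184 R=131

Answer: 184 131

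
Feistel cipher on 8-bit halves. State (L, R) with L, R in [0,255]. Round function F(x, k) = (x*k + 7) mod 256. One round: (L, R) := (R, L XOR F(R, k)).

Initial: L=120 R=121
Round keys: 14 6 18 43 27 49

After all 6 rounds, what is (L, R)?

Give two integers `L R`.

Round 1 (k=14): L=121 R=221
Round 2 (k=6): L=221 R=76
Round 3 (k=18): L=76 R=130
Round 4 (k=43): L=130 R=145
Round 5 (k=27): L=145 R=208
Round 6 (k=49): L=208 R=70

Answer: 208 70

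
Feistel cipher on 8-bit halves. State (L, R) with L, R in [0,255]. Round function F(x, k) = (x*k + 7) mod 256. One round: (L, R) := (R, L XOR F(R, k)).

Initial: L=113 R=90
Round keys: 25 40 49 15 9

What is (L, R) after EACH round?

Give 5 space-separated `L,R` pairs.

Answer: 90,160 160,93 93,116 116,142 142,113

Derivation:
Round 1 (k=25): L=90 R=160
Round 2 (k=40): L=160 R=93
Round 3 (k=49): L=93 R=116
Round 4 (k=15): L=116 R=142
Round 5 (k=9): L=142 R=113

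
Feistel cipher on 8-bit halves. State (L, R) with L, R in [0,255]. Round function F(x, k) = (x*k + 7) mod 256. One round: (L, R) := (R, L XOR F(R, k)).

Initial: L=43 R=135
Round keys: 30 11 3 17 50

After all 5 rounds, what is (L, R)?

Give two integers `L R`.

Answer: 68 120

Derivation:
Round 1 (k=30): L=135 R=242
Round 2 (k=11): L=242 R=234
Round 3 (k=3): L=234 R=55
Round 4 (k=17): L=55 R=68
Round 5 (k=50): L=68 R=120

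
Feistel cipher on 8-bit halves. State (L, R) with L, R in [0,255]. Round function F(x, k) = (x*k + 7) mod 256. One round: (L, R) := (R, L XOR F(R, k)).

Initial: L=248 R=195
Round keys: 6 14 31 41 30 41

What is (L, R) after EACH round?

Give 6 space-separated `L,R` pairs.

Round 1 (k=6): L=195 R=97
Round 2 (k=14): L=97 R=150
Round 3 (k=31): L=150 R=80
Round 4 (k=41): L=80 R=65
Round 5 (k=30): L=65 R=245
Round 6 (k=41): L=245 R=5

Answer: 195,97 97,150 150,80 80,65 65,245 245,5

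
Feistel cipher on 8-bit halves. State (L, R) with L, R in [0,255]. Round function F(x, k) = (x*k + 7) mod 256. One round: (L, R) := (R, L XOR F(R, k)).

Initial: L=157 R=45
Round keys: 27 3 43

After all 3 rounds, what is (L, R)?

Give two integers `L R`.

Round 1 (k=27): L=45 R=91
Round 2 (k=3): L=91 R=53
Round 3 (k=43): L=53 R=181

Answer: 53 181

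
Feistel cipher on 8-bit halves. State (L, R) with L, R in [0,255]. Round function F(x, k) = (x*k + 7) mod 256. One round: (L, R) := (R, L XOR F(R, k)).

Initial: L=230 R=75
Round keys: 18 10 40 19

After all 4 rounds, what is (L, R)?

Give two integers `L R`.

Round 1 (k=18): L=75 R=171
Round 2 (k=10): L=171 R=254
Round 3 (k=40): L=254 R=28
Round 4 (k=19): L=28 R=229

Answer: 28 229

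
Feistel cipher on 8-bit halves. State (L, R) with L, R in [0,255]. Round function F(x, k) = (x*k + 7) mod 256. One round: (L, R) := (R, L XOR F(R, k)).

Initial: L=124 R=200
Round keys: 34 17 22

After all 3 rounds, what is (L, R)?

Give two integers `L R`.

Round 1 (k=34): L=200 R=235
Round 2 (k=17): L=235 R=106
Round 3 (k=22): L=106 R=200

Answer: 106 200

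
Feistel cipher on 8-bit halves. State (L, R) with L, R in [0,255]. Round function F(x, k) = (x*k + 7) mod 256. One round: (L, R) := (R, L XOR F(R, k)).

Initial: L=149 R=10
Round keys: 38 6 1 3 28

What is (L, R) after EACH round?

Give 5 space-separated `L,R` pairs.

Round 1 (k=38): L=10 R=22
Round 2 (k=6): L=22 R=129
Round 3 (k=1): L=129 R=158
Round 4 (k=3): L=158 R=96
Round 5 (k=28): L=96 R=25

Answer: 10,22 22,129 129,158 158,96 96,25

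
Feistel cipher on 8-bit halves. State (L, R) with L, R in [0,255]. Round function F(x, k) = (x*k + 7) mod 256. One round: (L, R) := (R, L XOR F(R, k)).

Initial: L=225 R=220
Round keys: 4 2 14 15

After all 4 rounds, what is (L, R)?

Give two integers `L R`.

Round 1 (k=4): L=220 R=150
Round 2 (k=2): L=150 R=239
Round 3 (k=14): L=239 R=143
Round 4 (k=15): L=143 R=135

Answer: 143 135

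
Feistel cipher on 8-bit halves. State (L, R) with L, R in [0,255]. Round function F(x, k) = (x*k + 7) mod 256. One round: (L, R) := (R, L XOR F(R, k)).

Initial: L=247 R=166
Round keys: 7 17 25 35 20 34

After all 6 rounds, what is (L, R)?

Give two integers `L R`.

Answer: 219 173

Derivation:
Round 1 (k=7): L=166 R=102
Round 2 (k=17): L=102 R=107
Round 3 (k=25): L=107 R=28
Round 4 (k=35): L=28 R=176
Round 5 (k=20): L=176 R=219
Round 6 (k=34): L=219 R=173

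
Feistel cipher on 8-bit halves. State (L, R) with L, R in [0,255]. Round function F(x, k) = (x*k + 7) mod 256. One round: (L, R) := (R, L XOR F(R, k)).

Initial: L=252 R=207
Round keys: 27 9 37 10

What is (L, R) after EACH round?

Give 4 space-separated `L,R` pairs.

Answer: 207,32 32,232 232,175 175,53

Derivation:
Round 1 (k=27): L=207 R=32
Round 2 (k=9): L=32 R=232
Round 3 (k=37): L=232 R=175
Round 4 (k=10): L=175 R=53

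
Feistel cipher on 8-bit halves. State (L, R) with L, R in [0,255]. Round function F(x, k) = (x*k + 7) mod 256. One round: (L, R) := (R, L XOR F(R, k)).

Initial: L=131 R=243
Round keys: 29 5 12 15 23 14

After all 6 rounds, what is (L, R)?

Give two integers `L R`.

Round 1 (k=29): L=243 R=13
Round 2 (k=5): L=13 R=187
Round 3 (k=12): L=187 R=198
Round 4 (k=15): L=198 R=26
Round 5 (k=23): L=26 R=155
Round 6 (k=14): L=155 R=155

Answer: 155 155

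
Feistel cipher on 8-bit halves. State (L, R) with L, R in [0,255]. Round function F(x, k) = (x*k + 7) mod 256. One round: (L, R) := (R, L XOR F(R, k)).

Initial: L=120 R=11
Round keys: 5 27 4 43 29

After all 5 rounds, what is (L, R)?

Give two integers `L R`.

Round 1 (k=5): L=11 R=70
Round 2 (k=27): L=70 R=98
Round 3 (k=4): L=98 R=201
Round 4 (k=43): L=201 R=168
Round 5 (k=29): L=168 R=198

Answer: 168 198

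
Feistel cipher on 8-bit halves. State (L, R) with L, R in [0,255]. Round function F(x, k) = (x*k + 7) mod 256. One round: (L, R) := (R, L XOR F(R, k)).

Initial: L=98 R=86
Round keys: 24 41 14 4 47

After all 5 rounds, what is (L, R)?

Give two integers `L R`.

Answer: 77 92

Derivation:
Round 1 (k=24): L=86 R=117
Round 2 (k=41): L=117 R=146
Round 3 (k=14): L=146 R=118
Round 4 (k=4): L=118 R=77
Round 5 (k=47): L=77 R=92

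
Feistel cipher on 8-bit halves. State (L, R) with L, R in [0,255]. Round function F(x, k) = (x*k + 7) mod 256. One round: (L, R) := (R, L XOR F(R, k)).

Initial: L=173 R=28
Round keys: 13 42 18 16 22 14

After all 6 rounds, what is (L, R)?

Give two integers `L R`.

Answer: 156 87

Derivation:
Round 1 (k=13): L=28 R=222
Round 2 (k=42): L=222 R=111
Round 3 (k=18): L=111 R=11
Round 4 (k=16): L=11 R=216
Round 5 (k=22): L=216 R=156
Round 6 (k=14): L=156 R=87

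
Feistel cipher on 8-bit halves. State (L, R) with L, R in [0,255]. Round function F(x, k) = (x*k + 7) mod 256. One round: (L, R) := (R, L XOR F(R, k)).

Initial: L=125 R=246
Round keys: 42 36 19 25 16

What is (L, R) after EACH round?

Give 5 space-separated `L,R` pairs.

Answer: 246,30 30,201 201,236 236,218 218,75

Derivation:
Round 1 (k=42): L=246 R=30
Round 2 (k=36): L=30 R=201
Round 3 (k=19): L=201 R=236
Round 4 (k=25): L=236 R=218
Round 5 (k=16): L=218 R=75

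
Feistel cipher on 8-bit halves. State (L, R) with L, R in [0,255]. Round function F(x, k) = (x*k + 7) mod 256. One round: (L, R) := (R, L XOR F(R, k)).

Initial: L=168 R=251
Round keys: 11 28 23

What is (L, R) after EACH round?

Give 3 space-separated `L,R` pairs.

Round 1 (k=11): L=251 R=120
Round 2 (k=28): L=120 R=220
Round 3 (k=23): L=220 R=179

Answer: 251,120 120,220 220,179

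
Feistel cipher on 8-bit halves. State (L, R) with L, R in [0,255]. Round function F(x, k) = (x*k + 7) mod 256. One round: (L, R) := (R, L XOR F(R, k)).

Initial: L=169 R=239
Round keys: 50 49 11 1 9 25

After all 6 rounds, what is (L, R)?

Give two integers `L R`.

Answer: 62 135

Derivation:
Round 1 (k=50): L=239 R=28
Round 2 (k=49): L=28 R=140
Round 3 (k=11): L=140 R=23
Round 4 (k=1): L=23 R=146
Round 5 (k=9): L=146 R=62
Round 6 (k=25): L=62 R=135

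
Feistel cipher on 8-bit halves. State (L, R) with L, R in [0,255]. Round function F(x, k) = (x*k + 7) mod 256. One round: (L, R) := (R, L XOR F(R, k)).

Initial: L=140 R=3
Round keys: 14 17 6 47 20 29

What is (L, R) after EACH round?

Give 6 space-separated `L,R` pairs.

Answer: 3,189 189,151 151,44 44,140 140,219 219,90

Derivation:
Round 1 (k=14): L=3 R=189
Round 2 (k=17): L=189 R=151
Round 3 (k=6): L=151 R=44
Round 4 (k=47): L=44 R=140
Round 5 (k=20): L=140 R=219
Round 6 (k=29): L=219 R=90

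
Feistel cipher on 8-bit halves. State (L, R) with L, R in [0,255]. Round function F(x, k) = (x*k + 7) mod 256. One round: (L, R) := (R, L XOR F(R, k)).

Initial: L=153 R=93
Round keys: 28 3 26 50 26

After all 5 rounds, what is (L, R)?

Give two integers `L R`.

Answer: 105 236

Derivation:
Round 1 (k=28): L=93 R=170
Round 2 (k=3): L=170 R=88
Round 3 (k=26): L=88 R=93
Round 4 (k=50): L=93 R=105
Round 5 (k=26): L=105 R=236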